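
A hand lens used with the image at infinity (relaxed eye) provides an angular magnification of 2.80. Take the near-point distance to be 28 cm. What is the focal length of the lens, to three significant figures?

For the image at infinity, M = D/f.
f = D/M = 28/2.8 = 10.000 cm.

10.0 cm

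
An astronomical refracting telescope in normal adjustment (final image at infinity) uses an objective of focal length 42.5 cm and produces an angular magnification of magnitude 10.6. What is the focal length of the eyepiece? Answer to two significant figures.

4.0 cm

|M| = f_obj/f_eye, so f_eye = f_obj/|M| = 42.5/10.6 = 4.009 cm.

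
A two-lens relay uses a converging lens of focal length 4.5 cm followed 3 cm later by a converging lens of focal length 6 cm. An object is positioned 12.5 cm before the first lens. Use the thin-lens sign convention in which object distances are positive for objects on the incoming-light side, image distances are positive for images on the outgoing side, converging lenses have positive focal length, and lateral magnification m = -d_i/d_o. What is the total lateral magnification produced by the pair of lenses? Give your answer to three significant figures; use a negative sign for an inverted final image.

-0.336

First lens: d_i1 = 1/(1/4.5 - 1/12.5) = 7.031 cm.
m_1 = -(7.031)/12.5 = -0.5625.
This image would form 7.031 cm past lens 1, i.e. 4.031 cm beyond lens 2, so it is a virtual object for lens 2: d_o2 = 3 - 7.031 = -4.031 cm.
Second lens: d_i2 = 1/(1/6 - 1/(-4.031)) = 2.411 cm.
m_2 = -(2.411)/(-4.031) = 0.5981.
Overall magnification: m = m_1 m_2 = -0.3364.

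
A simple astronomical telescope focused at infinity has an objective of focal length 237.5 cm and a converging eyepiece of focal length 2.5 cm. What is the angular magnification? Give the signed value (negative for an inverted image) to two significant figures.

M = -f_obj/f_eye = -237.5/(2.5) = -95.000.

-95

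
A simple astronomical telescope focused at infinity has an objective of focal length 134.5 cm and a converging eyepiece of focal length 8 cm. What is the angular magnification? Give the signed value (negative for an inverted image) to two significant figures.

M = -f_obj/f_eye = -134.5/(8) = -16.812.

-17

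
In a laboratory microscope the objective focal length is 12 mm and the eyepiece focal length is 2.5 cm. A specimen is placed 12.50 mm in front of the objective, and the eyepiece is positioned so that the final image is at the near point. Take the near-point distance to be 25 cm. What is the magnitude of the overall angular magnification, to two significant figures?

260

Convert to cm: f_obj = 12 mm = 1.2 cm; d_o = 12.50 mm = 1.25 cm.
Objective: 1/d_i = 1/f_obj - 1/d_o = 1/1.2 - 1/1.25 = 0.03333 cm^-1, so d_i = 30.000 cm.
m_obj = -d_i/d_o = -30.000/1.25 = -24.000.
Eyepiece angular magnification (image at near point): M_eye = 1 + D/f_e = 1 + 25/2.5 = 11.000.
Overall M = m_obj x M_eye = (-24.000)(11.000) = -264.00.
|M| = 264.00.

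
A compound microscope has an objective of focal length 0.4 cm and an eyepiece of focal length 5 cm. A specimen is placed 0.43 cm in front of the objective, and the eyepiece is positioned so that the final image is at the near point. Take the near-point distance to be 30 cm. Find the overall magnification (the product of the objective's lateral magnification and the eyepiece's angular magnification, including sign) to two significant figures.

Objective: 1/d_i = 1/f_obj - 1/d_o = 1/0.4 - 1/0.43 = 0.17442 cm^-1, so d_i = 5.733 cm.
m_obj = -d_i/d_o = -5.733/0.43 = -13.333.
Eyepiece angular magnification (image at near point): M_eye = 1 + D/f_e = 1 + 30/5 = 7.000.
Overall M = m_obj x M_eye = (-13.333)(7.000) = -93.33.

-93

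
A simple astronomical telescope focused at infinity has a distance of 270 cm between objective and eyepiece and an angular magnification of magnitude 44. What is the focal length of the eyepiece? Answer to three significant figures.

6.00 cm

In normal adjustment the tube length equals f_obj + f_eye and |M| = f_obj/f_eye.
So f_obj = 44 f_eye and 44 f_eye + f_eye = 270 cm, giving f_eye = 270/45 = 6.000 cm and f_obj = 264.000 cm.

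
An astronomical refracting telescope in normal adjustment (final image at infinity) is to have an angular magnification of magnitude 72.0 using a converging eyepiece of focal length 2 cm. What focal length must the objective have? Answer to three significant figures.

144 cm

|M| = f_obj/|f_eye|, so f_obj = |M| x |f_eye| = 72.0 x 2 = 144.000 cm.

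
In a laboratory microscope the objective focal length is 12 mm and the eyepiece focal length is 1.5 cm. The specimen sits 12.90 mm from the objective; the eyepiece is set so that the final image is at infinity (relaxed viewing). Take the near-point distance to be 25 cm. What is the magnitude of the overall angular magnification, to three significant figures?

222

Convert to cm: f_obj = 12 mm = 1.2 cm; d_o = 12.90 mm = 1.29 cm.
Objective: 1/d_i = 1/f_obj - 1/d_o = 1/1.2 - 1/1.29 = 0.05814 cm^-1, so d_i = 17.200 cm.
m_obj = -d_i/d_o = -17.200/1.29 = -13.333.
Eyepiece angular magnification (image at infinity): M_eye = D/f_e = 25/1.5 = 16.667.
Overall M = m_obj x M_eye = (-13.333)(16.667) = -222.22.
|M| = 222.22.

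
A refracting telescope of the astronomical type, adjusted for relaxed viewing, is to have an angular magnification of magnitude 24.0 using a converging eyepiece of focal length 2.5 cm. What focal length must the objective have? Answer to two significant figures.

60 cm

|M| = f_obj/|f_eye|, so f_obj = |M| x |f_eye| = 24.0 x 2.5 = 60.000 cm.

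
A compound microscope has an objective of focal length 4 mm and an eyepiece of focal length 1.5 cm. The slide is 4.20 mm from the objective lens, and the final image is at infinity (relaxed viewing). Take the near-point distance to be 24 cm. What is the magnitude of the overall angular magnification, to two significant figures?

Convert to cm: f_obj = 4 mm = 0.4 cm; d_o = 4.20 mm = 0.42 cm.
Objective: 1/d_i = 1/f_obj - 1/d_o = 1/0.4 - 1/0.42 = 0.11905 cm^-1, so d_i = 8.400 cm.
m_obj = -d_i/d_o = -8.400/0.42 = -20.000.
Eyepiece angular magnification (image at infinity): M_eye = D/f_e = 24/1.5 = 16.000.
Overall M = m_obj x M_eye = (-20.000)(16.000) = -320.00.
|M| = 320.00.

320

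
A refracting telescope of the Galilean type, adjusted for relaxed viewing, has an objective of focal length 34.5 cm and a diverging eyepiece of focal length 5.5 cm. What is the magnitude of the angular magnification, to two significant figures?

|M| = f_obj/|f_eye| = 34.5/5.5 = 6.273.

6.3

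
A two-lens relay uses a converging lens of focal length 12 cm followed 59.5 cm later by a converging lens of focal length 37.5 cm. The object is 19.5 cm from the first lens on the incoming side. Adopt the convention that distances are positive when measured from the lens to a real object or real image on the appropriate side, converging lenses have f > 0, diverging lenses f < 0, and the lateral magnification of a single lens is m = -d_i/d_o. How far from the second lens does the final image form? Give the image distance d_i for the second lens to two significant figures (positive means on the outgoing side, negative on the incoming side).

First lens: d_i1 = 1/(1/12 - 1/19.5) = 31.200 cm.
That image sits 28.300 cm in front of the second lens, so d_o2 = 28.300 cm.
Second lens: d_i2 = 1/(1/37.5 - 1/(28.300)) = -115.353 cm.

-120 cm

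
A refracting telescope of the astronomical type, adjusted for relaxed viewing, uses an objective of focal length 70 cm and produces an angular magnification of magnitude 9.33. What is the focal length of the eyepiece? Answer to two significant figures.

|M| = f_obj/f_eye, so f_eye = f_obj/|M| = 70/9.33 = 7.503 cm.

7.5 cm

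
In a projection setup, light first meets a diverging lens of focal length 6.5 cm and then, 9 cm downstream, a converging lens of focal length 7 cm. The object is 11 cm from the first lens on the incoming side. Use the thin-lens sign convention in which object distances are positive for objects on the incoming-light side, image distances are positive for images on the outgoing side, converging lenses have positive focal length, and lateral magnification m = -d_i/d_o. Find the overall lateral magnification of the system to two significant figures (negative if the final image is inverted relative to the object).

-0.43

First lens: d_i1 = 1/(1/(-6.5) - 1/11) = -4.086 cm.
m_1 = -(-4.086)/11 = 0.3714.
With d_i1 < 0 the first image is virtual and lies on the object side; the object distance for lens 2 is d_o2 = 9 - (-4.086) = 13.086 cm.
Second lens: d_i2 = 1/(1/7 - 1/(13.086)) = 15.052 cm.
m_2 = -(15.052)/(13.086) = -1.1502.
The system's lateral magnification is m_1 m_2 = (0.3714)(-1.1502) = -0.4272.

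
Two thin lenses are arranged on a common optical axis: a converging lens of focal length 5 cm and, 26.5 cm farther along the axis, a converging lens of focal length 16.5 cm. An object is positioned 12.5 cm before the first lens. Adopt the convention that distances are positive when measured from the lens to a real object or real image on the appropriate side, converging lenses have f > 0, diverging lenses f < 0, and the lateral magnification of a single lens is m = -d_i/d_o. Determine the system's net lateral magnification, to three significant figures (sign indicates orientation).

6.60

First lens: d_i1 = 1/(1/5 - 1/12.5) = 8.333 cm.
m_1 = -(8.333)/12.5 = -0.6667.
That image sits 18.167 cm in front of the second lens, so d_o2 = 18.167 cm.
Second lens: d_i2 = 1/(1/16.5 - 1/(18.167)) = 179.850 cm.
m_2 = -(179.850)/(18.167) = -9.9000.
Total m = m_1 x m_2 = (-0.6667)(-9.9000) = 6.6000.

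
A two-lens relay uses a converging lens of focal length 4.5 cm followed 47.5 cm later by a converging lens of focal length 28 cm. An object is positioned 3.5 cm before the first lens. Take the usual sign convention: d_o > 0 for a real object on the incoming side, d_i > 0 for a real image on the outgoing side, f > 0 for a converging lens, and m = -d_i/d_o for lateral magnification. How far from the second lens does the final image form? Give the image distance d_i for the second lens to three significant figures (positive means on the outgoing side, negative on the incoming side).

50.2 cm

Lens 1: 1/d_i1 = 1/f_1 - 1/d_o1 = 1/4.5 - 1/3.5 = -0.06349 cm^-1, so d_i1 = -15.750 cm.
With d_i1 < 0 the first image is virtual and lies on the object side; the object distance for lens 2 is d_o2 = 47.5 - (-15.750) = 63.250 cm.
Lens 2: 1/d_i2 = 1/f_2 - 1/d_o2 = 1/28 - 1/(63.250) = 0.01990 cm^-1, so d_i2 = 50.241 cm.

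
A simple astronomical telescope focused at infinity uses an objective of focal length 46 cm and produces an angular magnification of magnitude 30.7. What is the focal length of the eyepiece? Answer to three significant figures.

|M| = f_obj/f_eye, so f_eye = f_obj/|M| = 46/30.7 = 1.498 cm.

1.50 cm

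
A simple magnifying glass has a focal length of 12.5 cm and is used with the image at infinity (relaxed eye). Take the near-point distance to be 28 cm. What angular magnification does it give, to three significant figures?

M = D/f = 28/12.5 = 2.240.

2.24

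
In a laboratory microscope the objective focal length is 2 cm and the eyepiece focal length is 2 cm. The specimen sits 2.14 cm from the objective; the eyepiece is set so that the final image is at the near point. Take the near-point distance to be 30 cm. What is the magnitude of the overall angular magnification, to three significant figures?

229

Objective: 1/d_i = 1/f_obj - 1/d_o = 1/2 - 1/2.14 = 0.03271 cm^-1, so d_i = 30.571 cm.
m_obj = -d_i/d_o = -30.571/2.14 = -14.286.
Eyepiece angular magnification (image at near point): M_eye = 1 + D/f_e = 1 + 30/2 = 16.000.
Overall M = m_obj x M_eye = (-14.286)(16.000) = -228.57.
|M| = 228.57.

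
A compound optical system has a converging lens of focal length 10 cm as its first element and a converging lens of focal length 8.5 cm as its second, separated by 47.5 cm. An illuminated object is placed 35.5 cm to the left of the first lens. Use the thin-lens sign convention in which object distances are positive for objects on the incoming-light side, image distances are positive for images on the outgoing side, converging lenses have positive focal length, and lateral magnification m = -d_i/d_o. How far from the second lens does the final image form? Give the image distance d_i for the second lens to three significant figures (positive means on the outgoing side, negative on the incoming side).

11.4 cm

Lens 1: 1/d_i1 = 1/f_1 - 1/d_o1 = 1/10 - 1/35.5 = 0.07183 cm^-1, so d_i1 = 13.922 cm.
Object distance for lens 2: d_o2 = 47.5 - 13.922 = 33.578 cm.
Lens 2: 1/d_i2 = 1/f_2 - 1/d_o2 = 1/8.5 - 1/(33.578) = 0.08787 cm^-1, so d_i2 = 11.381 cm.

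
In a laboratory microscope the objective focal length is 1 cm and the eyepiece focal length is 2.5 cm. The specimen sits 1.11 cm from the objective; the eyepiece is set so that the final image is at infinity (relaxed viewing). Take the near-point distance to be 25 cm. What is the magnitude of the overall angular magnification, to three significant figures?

90.9

Objective: 1/d_i = 1/f_obj - 1/d_o = 1/1 - 1/1.11 = 0.09910 cm^-1, so d_i = 10.091 cm.
m_obj = -d_i/d_o = -10.091/1.11 = -9.091.
Eyepiece angular magnification (image at infinity): M_eye = D/f_e = 25/2.5 = 10.000.
Overall M = m_obj x M_eye = (-9.091)(10.000) = -90.91.
|M| = 90.91.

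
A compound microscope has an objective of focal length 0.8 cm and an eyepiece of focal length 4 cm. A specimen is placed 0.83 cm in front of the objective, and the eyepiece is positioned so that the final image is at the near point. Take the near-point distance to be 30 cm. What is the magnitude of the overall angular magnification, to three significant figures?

227

Objective: 1/d_i = 1/f_obj - 1/d_o = 1/0.8 - 1/0.83 = 0.04518 cm^-1, so d_i = 22.133 cm.
m_obj = -d_i/d_o = -22.133/0.83 = -26.667.
Eyepiece angular magnification (image at near point): M_eye = 1 + D/f_e = 1 + 30/4 = 8.500.
Overall M = m_obj x M_eye = (-26.667)(8.500) = -226.67.
|M| = 226.67.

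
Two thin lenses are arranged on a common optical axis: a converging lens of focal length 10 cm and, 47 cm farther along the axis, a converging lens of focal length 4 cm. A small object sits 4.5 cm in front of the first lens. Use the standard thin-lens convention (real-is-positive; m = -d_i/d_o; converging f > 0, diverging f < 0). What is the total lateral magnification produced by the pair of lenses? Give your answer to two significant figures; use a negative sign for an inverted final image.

Lens 1: 1/d_i1 = 1/f_1 - 1/d_o1 = 1/10 - 1/4.5 = -0.12222 cm^-1, so d_i1 = -8.182 cm.
m_1 = -(-8.182)/4.5 = 1.8182.
The intermediate image is virtual, 8.182 cm to the left of lens 1, so d_o2 = L - d_i1 = 47 - (-8.182) = 55.182 cm.
Lens 2: 1/d_i2 = 1/f_2 - 1/d_o2 = 1/4 - 1/(55.182) = 0.23188 cm^-1, so d_i2 = 4.313 cm.
m_2 = -(4.313)/(55.182) = -0.0782.
Overall magnification: m = m_1 m_2 = -0.1421.

-0.14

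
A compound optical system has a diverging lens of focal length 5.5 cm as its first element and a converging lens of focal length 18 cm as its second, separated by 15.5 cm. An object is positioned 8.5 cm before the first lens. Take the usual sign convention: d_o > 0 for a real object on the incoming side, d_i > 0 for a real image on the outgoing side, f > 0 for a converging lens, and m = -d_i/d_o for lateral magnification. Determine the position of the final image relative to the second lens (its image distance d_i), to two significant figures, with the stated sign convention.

400 cm

Applying the thin-lens equation to the first lens, 1/(-5.5) = 1/8.5 + 1/d_i1, which gives d_i1 = -3.339 cm.
With d_i1 < 0 the first image is virtual and lies on the object side; the object distance for lens 2 is d_o2 = 15.5 - (-3.339) = 18.839 cm.
Applying the thin-lens equation again with f_2 = 18 cm and d_o2 = 18.839 cm gives d_i2 = 404.043 cm.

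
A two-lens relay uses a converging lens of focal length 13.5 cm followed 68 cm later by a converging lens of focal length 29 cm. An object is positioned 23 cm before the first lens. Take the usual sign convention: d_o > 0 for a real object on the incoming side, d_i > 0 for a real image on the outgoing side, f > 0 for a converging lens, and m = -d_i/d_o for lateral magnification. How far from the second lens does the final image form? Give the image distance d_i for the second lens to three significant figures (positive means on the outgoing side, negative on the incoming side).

162 cm

First lens: d_i1 = 1/(1/13.5 - 1/23) = 32.684 cm.
The intermediate image is 32.684 cm to the right of lens 1, so d_o2 = L - d_i1 = 68 - 32.684 = 35.316 cm.
Second lens: d_i2 = 1/(1/29 - 1/(35.316)) = 162.158 cm.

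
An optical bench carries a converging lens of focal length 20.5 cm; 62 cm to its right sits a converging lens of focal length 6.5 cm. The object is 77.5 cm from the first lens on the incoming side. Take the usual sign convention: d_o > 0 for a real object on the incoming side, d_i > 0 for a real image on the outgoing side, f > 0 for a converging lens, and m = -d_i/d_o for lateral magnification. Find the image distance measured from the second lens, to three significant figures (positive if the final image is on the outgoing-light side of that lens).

First lens: d_i1 = 1/(1/20.5 - 1/77.5) = 27.873 cm.
Object distance for lens 2: d_o2 = 62 - 27.873 = 34.127 cm.
Second lens: d_i2 = 1/(1/6.5 - 1/(34.127)) = 8.029 cm.

8.03 cm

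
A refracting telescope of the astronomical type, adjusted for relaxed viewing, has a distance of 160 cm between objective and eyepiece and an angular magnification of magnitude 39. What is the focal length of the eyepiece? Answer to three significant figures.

4.00 cm

In normal adjustment the tube length equals f_obj + f_eye and |M| = f_obj/f_eye.
So f_obj = 39 f_eye and 39 f_eye + f_eye = 160 cm, giving f_eye = 160/40 = 4.000 cm and f_obj = 156.000 cm.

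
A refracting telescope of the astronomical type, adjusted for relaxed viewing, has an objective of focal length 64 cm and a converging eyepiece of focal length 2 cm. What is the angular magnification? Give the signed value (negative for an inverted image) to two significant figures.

-32

M = -f_obj/f_eye = -64/(2) = -32.000.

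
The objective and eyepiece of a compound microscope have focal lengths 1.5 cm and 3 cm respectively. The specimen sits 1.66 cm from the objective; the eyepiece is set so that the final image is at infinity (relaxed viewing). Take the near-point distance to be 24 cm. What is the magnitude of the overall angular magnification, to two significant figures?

Objective: 1/d_i = 1/f_obj - 1/d_o = 1/1.5 - 1/1.66 = 0.06426 cm^-1, so d_i = 15.563 cm.
m_obj = -d_i/d_o = -15.563/1.66 = -9.375.
Eyepiece angular magnification (image at infinity): M_eye = D/f_e = 24/3 = 8.000.
Overall M = m_obj x M_eye = (-9.375)(8.000) = -75.00.
|M| = 75.00.

75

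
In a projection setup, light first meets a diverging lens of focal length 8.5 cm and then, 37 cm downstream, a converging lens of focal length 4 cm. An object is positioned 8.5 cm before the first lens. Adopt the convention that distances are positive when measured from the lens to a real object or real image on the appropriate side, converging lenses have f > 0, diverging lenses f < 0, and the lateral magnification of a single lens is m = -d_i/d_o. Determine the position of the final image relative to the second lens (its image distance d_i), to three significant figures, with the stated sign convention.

Lens 1: 1/d_i1 = 1/f_1 - 1/d_o1 = 1/(-8.5) - 1/8.5 = -0.23529 cm^-1, so d_i1 = -4.250 cm.
With d_i1 < 0 the first image is virtual and lies on the object side; the object distance for lens 2 is d_o2 = 37 - (-4.250) = 41.250 cm.
Lens 2: 1/d_i2 = 1/f_2 - 1/d_o2 = 1/4 - 1/(41.250) = 0.22576 cm^-1, so d_i2 = 4.430 cm.

4.43 cm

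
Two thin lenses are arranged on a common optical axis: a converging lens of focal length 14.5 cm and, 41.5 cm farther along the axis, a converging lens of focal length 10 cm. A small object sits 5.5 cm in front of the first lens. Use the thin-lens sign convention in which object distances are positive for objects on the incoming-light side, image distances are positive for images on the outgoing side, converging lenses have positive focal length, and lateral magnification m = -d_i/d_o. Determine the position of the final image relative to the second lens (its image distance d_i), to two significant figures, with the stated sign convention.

Applying the thin-lens equation to the first lens, 1/14.5 = 1/5.5 + 1/d_i1, which gives d_i1 = -8.861 cm.
The intermediate image is virtual, 8.861 cm to the left of lens 1, so d_o2 = L - d_i1 = 41.5 - (-8.861) = 50.361 cm.
Applying the thin-lens equation again with f_2 = 10 cm and d_o2 = 50.361 cm gives d_i2 = 12.478 cm.

12 cm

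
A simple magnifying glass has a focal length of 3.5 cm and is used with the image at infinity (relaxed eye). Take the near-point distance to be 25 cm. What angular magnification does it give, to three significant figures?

7.14

M = D/f = 25/3.5 = 7.143.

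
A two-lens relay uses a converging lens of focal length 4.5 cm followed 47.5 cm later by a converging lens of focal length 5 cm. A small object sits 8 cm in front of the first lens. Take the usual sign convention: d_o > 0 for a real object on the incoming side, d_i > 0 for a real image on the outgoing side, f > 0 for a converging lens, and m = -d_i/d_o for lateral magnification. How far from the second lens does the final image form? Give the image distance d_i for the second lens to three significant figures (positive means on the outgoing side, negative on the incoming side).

Applying the thin-lens equation to the first lens, 1/4.5 = 1/8 + 1/d_i1, which gives d_i1 = 10.286 cm.
Object distance for lens 2: d_o2 = 47.5 - 10.286 = 37.214 cm.
Applying the thin-lens equation again with f_2 = 5 cm and d_o2 = 37.214 cm gives d_i2 = 5.776 cm.

5.78 cm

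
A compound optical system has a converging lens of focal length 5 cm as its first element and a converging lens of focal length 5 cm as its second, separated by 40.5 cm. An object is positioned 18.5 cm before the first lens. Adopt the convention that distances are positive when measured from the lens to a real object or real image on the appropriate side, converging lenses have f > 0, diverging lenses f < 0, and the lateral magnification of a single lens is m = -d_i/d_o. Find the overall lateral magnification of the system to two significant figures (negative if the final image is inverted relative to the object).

0.065

Applying the thin-lens equation to the first lens, 1/5 = 1/18.5 + 1/d_i1, which gives d_i1 = 6.852 cm.
Its lateral magnification is m_1 = -d_i1/d_o1 = -(6.852)/18.5 = -0.3704.
The intermediate image is 6.852 cm to the right of lens 1, so d_o2 = L - d_i1 = 40.5 - 6.852 = 33.648 cm.
Applying the thin-lens equation again with f_2 = 5 cm and d_o2 = 33.648 cm gives d_i2 = 5.873 cm.
m_2 = -(5.873)/(33.648) = -0.1745.
Total m = m_1 x m_2 = (-0.3704)(-0.1745) = 0.0646.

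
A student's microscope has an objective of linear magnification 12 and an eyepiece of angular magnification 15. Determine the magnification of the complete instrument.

180

The overall magnification of a compound microscope is the product of the objective and eyepiece magnifications:
M = M_obj x M_eye = 12 x 15 = 180.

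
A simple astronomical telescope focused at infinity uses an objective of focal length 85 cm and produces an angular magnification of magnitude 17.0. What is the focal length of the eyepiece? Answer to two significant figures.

|M| = f_obj/f_eye, so f_eye = f_obj/|M| = 85/17.0 = 5.000 cm.

5.0 cm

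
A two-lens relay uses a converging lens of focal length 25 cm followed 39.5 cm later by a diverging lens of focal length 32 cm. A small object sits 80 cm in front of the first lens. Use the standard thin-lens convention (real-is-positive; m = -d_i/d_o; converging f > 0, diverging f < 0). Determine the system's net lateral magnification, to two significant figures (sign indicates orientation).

Applying the thin-lens equation to the first lens, 1/25 = 1/80 + 1/d_i1, which gives d_i1 = 36.364 cm.
Its lateral magnification is m_1 = -d_i1/d_o1 = -(36.364)/80 = -0.4545.
The intermediate image is 36.364 cm to the right of lens 1, so d_o2 = L - d_i1 = 39.5 - 36.364 = 3.136 cm.
Applying the thin-lens equation again with f_2 = -32 cm and d_o2 = 3.136 cm gives d_i2 = -2.856 cm.
m_2 = -(-2.856)/(3.136) = 0.9107.
The system's lateral magnification is m_1 m_2 = (-0.4545)(0.9107) = -0.4140.

-0.41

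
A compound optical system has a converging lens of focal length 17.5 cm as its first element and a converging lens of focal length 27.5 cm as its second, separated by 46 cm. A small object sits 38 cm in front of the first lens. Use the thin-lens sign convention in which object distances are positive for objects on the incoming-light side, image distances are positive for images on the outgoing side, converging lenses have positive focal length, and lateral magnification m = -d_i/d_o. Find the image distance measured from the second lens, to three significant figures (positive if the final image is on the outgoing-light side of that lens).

-26.8 cm

Lens 1: 1/d_i1 = 1/f_1 - 1/d_o1 = 1/17.5 - 1/38 = 0.03083 cm^-1, so d_i1 = 32.439 cm.
That image sits 13.561 cm in front of the second lens, so d_o2 = 13.561 cm.
Lens 2: 1/d_i2 = 1/f_2 - 1/d_o2 = 1/27.5 - 1/(13.561) = -0.03738 cm^-1, so d_i2 = -26.754 cm.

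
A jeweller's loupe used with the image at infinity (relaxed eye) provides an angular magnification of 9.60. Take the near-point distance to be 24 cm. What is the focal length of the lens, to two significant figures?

2.5 cm

For the image at infinity, M = D/f.
f = D/M = 24/9.6 = 2.500 cm.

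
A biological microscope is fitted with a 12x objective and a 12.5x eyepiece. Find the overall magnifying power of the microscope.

The overall magnification of a compound microscope is the product of the objective and eyepiece magnifications:
M = M_obj x M_eye = 12 x 12.5 = 150.

150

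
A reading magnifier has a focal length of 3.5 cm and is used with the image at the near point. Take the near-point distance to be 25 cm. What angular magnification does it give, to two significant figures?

M = 1 + D/f = 1 + 25/3.5 = 8.143.

8.1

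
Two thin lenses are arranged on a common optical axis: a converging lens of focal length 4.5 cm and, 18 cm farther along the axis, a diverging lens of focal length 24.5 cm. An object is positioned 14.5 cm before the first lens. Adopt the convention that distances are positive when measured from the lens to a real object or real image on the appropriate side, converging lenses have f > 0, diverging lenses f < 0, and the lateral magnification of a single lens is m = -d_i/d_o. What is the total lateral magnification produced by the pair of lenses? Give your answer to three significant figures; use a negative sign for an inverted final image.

-0.306

Lens 1: 1/d_i1 = 1/f_1 - 1/d_o1 = 1/4.5 - 1/14.5 = 0.15326 cm^-1, so d_i1 = 6.525 cm.
m_1 = -(6.525)/14.5 = -0.4500.
Object distance for lens 2: d_o2 = 18 - 6.525 = 11.475 cm.
Lens 2: 1/d_i2 = 1/f_2 - 1/d_o2 = 1/(-24.5) - 1/(11.475) = -0.12796 cm^-1, so d_i2 = -7.815 cm.
m_2 = -(-7.815)/(11.475) = 0.6810.
Total m = m_1 x m_2 = (-0.4500)(0.6810) = -0.3065.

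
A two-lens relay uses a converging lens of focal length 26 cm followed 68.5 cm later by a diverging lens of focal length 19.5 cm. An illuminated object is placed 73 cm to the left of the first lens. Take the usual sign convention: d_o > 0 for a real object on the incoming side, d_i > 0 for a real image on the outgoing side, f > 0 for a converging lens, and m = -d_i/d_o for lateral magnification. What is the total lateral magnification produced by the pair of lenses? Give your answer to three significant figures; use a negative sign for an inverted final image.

-0.227

Lens 1: 1/d_i1 = 1/f_1 - 1/d_o1 = 1/26 - 1/73 = 0.02476 cm^-1, so d_i1 = 40.383 cm.
m_1 = -(40.383)/73 = -0.5532.
That image sits 28.117 cm in front of the second lens, so d_o2 = 28.117 cm.
Lens 2: 1/d_i2 = 1/f_2 - 1/d_o2 = 1/(-19.5) - 1/(28.117) = -0.08685 cm^-1, so d_i2 = -11.514 cm.
m_2 = -(-11.514)/(28.117) = 0.4095.
The system's lateral magnification is m_1 m_2 = (-0.5532)(0.4095) = -0.2265.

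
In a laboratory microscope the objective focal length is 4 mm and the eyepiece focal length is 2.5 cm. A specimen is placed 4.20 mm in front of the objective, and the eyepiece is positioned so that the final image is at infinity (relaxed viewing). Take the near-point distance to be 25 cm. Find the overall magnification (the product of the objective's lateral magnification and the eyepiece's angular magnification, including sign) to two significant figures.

Convert to cm: f_obj = 4 mm = 0.4 cm; d_o = 4.20 mm = 0.42 cm.
Objective: 1/d_i = 1/f_obj - 1/d_o = 1/0.4 - 1/0.42 = 0.11905 cm^-1, so d_i = 8.400 cm.
m_obj = -d_i/d_o = -8.400/0.42 = -20.000.
Eyepiece angular magnification (image at infinity): M_eye = D/f_e = 25/2.5 = 10.000.
Overall M = m_obj x M_eye = (-20.000)(10.000) = -200.00.

-200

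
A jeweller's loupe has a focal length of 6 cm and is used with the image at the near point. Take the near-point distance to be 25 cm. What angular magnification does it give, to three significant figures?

M = 1 + D/f = 1 + 25/6 = 5.167.

5.17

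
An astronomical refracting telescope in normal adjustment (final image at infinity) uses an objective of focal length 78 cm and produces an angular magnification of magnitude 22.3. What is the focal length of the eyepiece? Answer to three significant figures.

|M| = f_obj/f_eye, so f_eye = f_obj/|M| = 78/22.3 = 3.498 cm.

3.50 cm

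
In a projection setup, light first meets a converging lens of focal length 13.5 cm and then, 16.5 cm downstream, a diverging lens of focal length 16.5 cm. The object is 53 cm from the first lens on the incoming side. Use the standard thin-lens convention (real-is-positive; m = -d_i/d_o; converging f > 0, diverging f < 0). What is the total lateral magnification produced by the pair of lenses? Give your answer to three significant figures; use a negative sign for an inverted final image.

-0.379

Lens 1: 1/d_i1 = 1/f_1 - 1/d_o1 = 1/13.5 - 1/53 = 0.05521 cm^-1, so d_i1 = 18.114 cm.
m_1 = -(18.114)/53 = -0.3418.
This image would form 18.114 cm past lens 1, i.e. 1.614 cm beyond lens 2, so it is a virtual object for lens 2: d_o2 = 16.5 - 18.114 = -1.614 cm.
Lens 2: 1/d_i2 = 1/f_2 - 1/d_o2 = 1/(-16.5) - 1/(-1.614) = 0.55900 cm^-1, so d_i2 = 1.789 cm.
m_2 = -(1.789)/(-1.614) = 1.1084.
Overall magnification: m = m_1 m_2 = -0.3788.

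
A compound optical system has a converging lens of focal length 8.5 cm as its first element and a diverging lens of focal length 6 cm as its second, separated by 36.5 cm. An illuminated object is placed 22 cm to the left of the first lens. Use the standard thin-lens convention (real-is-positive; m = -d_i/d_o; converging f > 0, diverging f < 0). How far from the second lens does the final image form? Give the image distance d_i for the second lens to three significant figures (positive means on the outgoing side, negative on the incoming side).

Applying the thin-lens equation to the first lens, 1/8.5 = 1/22 + 1/d_i1, which gives d_i1 = 13.852 cm.
Object distance for lens 2: d_o2 = 36.5 - 13.852 = 22.648 cm.
Applying the thin-lens equation again with f_2 = -6 cm and d_o2 = 22.648 cm gives d_i2 = -4.743 cm.

-4.74 cm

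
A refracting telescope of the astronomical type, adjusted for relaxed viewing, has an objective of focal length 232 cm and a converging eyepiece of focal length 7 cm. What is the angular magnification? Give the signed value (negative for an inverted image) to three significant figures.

M = -f_obj/f_eye = -232/(7) = -33.143.

-33.1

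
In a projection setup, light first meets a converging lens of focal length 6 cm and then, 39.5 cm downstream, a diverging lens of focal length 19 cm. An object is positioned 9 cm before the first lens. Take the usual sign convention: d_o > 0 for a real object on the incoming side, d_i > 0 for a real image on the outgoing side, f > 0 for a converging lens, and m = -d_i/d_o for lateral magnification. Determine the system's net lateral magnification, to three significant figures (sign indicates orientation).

Lens 1: 1/d_i1 = 1/f_1 - 1/d_o1 = 1/6 - 1/9 = 0.05556 cm^-1, so d_i1 = 18.000 cm.
m_1 = -(18.000)/9 = -2.0000.
That image sits 21.500 cm in front of the second lens, so d_o2 = 21.500 cm.
Lens 2: 1/d_i2 = 1/f_2 - 1/d_o2 = 1/(-19) - 1/(21.500) = -0.09914 cm^-1, so d_i2 = -10.086 cm.
m_2 = -(-10.086)/(21.500) = 0.4691.
Total m = m_1 x m_2 = (-2.0000)(0.4691) = -0.9383.

-0.938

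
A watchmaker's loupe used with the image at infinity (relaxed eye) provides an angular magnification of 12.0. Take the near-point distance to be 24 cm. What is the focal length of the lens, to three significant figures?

For the image at infinity, M = D/f.
f = D/M = 24/12.0 = 2.000 cm.

2.00 cm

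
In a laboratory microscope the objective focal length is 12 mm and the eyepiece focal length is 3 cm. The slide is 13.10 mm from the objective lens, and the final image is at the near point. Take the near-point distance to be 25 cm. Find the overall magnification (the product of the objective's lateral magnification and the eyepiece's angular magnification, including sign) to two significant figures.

Convert to cm: f_obj = 12 mm = 1.2 cm; d_o = 13.10 mm = 1.31 cm.
Objective: 1/d_i = 1/f_obj - 1/d_o = 1/1.2 - 1/1.31 = 0.06997 cm^-1, so d_i = 14.291 cm.
m_obj = -d_i/d_o = -14.291/1.31 = -10.909.
Eyepiece angular magnification (image at near point): M_eye = 1 + D/f_e = 1 + 25/3 = 9.333.
Overall M = m_obj x M_eye = (-10.909)(9.333) = -101.82.

-100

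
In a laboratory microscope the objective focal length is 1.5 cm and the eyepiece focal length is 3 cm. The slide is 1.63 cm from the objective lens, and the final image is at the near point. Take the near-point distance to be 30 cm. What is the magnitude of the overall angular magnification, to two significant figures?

130

Objective: 1/d_i = 1/f_obj - 1/d_o = 1/1.5 - 1/1.63 = 0.05317 cm^-1, so d_i = 18.808 cm.
m_obj = -d_i/d_o = -18.808/1.63 = -11.538.
Eyepiece angular magnification (image at near point): M_eye = 1 + D/f_e = 1 + 30/3 = 11.000.
Overall M = m_obj x M_eye = (-11.538)(11.000) = -126.92.
|M| = 126.92.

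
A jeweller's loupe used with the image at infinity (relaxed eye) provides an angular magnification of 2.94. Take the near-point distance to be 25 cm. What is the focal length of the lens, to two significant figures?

8.5 cm

For the image at infinity, M = D/f.
f = D/M = 25/2.94 = 8.503 cm.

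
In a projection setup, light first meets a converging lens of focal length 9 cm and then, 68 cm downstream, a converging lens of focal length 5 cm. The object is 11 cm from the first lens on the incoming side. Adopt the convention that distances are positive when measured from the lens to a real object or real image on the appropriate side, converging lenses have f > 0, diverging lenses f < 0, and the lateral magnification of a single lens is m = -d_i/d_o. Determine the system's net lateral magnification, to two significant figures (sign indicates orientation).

Applying the thin-lens equation to the first lens, 1/9 = 1/11 + 1/d_i1, which gives d_i1 = 49.500 cm.
Its lateral magnification is m_1 = -d_i1/d_o1 = -(49.500)/11 = -4.5000.
Object distance for lens 2: d_o2 = 68 - 49.500 = 18.500 cm.
Applying the thin-lens equation again with f_2 = 5 cm and d_o2 = 18.500 cm gives d_i2 = 6.852 cm.
m_2 = -(6.852)/(18.500) = -0.3704.
Total m = m_1 x m_2 = (-4.5000)(-0.3704) = 1.6667.

1.7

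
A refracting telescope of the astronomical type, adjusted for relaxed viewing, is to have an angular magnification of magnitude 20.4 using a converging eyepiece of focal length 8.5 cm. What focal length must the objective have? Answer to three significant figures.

|M| = f_obj/|f_eye|, so f_obj = |M| x |f_eye| = 20.4 x 8.5 = 173.400 cm.

173 cm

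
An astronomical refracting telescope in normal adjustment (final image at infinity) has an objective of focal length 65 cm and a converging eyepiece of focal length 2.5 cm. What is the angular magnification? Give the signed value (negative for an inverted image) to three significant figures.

M = -f_obj/f_eye = -65/(2.5) = -26.000.

-26.0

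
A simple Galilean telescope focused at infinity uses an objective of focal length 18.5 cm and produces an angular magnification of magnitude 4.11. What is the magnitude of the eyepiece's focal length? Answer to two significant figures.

4.5 cm

|M| = f_obj/|f_eye|, so |f_eye| = f_obj/|M| = 18.5/4.11 = 4.501 cm.
(The eyepiece is diverging, so its signed focal length is -4.501 cm.)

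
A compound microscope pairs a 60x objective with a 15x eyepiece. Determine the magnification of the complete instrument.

The overall magnification of a compound microscope is the product of the objective and eyepiece magnifications:
M = M_obj x M_eye = 60 x 15 = 900.

900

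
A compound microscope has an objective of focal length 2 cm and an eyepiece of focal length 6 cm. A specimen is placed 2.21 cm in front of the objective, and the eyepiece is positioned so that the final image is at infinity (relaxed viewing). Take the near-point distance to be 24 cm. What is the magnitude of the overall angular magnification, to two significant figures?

Objective: 1/d_i = 1/f_obj - 1/d_o = 1/2 - 1/2.21 = 0.04751 cm^-1, so d_i = 21.048 cm.
m_obj = -d_i/d_o = -21.048/2.21 = -9.524.
Eyepiece angular magnification (image at infinity): M_eye = D/f_e = 24/6 = 4.000.
Overall M = m_obj x M_eye = (-9.524)(4.000) = -38.10.
|M| = 38.10.

38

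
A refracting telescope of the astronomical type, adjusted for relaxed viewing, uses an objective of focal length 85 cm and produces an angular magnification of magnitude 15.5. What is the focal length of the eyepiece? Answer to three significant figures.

|M| = f_obj/f_eye, so f_eye = f_obj/|M| = 85/15.5 = 5.484 cm.

5.48 cm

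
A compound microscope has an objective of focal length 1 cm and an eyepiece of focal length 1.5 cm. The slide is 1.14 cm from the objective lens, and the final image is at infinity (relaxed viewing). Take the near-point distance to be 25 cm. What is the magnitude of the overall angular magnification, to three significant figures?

Objective: 1/d_i = 1/f_obj - 1/d_o = 1/1 - 1/1.14 = 0.12281 cm^-1, so d_i = 8.143 cm.
m_obj = -d_i/d_o = -8.143/1.14 = -7.143.
Eyepiece angular magnification (image at infinity): M_eye = D/f_e = 25/1.5 = 16.667.
Overall M = m_obj x M_eye = (-7.143)(16.667) = -119.05.
|M| = 119.05.

119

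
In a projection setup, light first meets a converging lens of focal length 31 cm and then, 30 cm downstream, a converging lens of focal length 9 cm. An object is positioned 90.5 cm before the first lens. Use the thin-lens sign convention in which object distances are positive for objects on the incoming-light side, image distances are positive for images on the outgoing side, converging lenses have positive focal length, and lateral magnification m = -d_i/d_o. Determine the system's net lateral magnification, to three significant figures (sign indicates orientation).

Applying the thin-lens equation to the first lens, 1/31 = 1/90.5 + 1/d_i1, which gives d_i1 = 47.151 cm.
Its lateral magnification is m_1 = -d_i1/d_o1 = -(47.151)/90.5 = -0.5210.
This image would form 47.151 cm past lens 1, i.e. 17.151 cm beyond lens 2, so it is a virtual object for lens 2: d_o2 = 30 - 47.151 = -17.151 cm.
Applying the thin-lens equation again with f_2 = 9 cm and d_o2 = -17.151 cm gives d_i2 = 5.903 cm.
m_2 = -(5.903)/(-17.151) = 0.3442.
Overall magnification: m = m_1 m_2 = -0.1793.

-0.179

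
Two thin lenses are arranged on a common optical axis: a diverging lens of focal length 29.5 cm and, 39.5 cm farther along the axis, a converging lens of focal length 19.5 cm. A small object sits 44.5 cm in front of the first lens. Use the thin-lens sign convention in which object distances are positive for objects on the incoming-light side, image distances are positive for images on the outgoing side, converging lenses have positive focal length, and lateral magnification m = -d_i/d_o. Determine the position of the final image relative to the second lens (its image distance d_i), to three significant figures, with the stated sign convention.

29.6 cm

Lens 1: 1/d_i1 = 1/f_1 - 1/d_o1 = 1/(-29.5) - 1/44.5 = -0.05637 cm^-1, so d_i1 = -17.740 cm.
With d_i1 < 0 the first image is virtual and lies on the object side; the object distance for lens 2 is d_o2 = 39.5 - (-17.740) = 57.240 cm.
Lens 2: 1/d_i2 = 1/f_2 - 1/d_o2 = 1/19.5 - 1/(57.240) = 0.03381 cm^-1, so d_i2 = 29.576 cm.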